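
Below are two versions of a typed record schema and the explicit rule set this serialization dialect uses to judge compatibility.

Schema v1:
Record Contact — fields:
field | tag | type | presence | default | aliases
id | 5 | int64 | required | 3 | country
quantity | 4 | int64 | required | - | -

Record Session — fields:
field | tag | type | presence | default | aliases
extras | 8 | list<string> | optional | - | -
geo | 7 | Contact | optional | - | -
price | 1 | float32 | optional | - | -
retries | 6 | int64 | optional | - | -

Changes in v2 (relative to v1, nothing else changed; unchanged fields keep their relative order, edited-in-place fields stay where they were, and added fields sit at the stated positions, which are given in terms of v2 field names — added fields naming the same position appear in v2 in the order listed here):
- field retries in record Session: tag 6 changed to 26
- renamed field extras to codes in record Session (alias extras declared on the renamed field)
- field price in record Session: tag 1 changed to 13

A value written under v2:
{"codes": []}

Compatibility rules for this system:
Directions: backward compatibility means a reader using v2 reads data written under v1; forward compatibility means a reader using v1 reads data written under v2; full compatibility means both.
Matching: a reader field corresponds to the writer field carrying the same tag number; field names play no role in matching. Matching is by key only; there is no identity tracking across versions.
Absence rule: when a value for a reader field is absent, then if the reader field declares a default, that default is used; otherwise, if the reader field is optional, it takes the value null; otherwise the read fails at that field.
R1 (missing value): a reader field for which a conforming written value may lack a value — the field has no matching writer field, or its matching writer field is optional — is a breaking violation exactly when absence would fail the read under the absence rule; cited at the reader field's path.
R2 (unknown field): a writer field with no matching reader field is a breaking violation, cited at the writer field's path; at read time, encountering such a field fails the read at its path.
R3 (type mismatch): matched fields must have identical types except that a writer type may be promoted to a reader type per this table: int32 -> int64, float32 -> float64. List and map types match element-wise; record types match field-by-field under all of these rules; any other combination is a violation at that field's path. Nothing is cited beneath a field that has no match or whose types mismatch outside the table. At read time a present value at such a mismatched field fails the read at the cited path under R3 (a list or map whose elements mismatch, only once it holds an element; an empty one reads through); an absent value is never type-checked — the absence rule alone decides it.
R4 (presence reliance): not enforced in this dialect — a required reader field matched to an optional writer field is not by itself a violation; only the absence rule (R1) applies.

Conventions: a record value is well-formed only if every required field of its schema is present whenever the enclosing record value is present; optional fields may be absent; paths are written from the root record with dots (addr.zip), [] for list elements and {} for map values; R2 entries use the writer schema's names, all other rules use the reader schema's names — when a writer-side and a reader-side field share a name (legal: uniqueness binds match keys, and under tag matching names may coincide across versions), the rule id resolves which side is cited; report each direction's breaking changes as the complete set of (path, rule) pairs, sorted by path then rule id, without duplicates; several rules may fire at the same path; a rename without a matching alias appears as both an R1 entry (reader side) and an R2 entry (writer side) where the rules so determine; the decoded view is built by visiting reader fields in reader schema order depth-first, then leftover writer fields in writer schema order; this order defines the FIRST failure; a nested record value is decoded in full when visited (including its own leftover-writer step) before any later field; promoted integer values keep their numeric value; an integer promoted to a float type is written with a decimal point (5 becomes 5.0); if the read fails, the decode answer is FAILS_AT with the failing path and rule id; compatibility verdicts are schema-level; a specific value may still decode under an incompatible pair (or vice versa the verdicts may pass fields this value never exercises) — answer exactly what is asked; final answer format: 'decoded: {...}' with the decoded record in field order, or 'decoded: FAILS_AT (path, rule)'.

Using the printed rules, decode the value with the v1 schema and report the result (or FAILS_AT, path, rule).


decoded: {"extras": [], "geo": null, "price": null, "retries": null}

in Session below, arrows point writer -> reader
migrating the Session value to v1:
  extras := [] (from writer codes)
  geo := null (missing; optional => null)
  price := null (missing; optional => null)
  retries := null (missing; optional => null)
  => decoded: {"extras": [], "geo": null, "price": null, "retries": null}
the other Session changes do not affect what is asked:
  field retries in record Session: tag 6 changed to 26 -> matters for Session compatibility verdicts, not for this value's decode
  renamed field extras to codes in record Session (alias extras declared on the renamed field) -> fires no rule on Session under this dialect and leaves the result unchanged
  field price in record Session: tag 1 changed to 13 -> matters for Session compatibility verdicts, not for this value's decode


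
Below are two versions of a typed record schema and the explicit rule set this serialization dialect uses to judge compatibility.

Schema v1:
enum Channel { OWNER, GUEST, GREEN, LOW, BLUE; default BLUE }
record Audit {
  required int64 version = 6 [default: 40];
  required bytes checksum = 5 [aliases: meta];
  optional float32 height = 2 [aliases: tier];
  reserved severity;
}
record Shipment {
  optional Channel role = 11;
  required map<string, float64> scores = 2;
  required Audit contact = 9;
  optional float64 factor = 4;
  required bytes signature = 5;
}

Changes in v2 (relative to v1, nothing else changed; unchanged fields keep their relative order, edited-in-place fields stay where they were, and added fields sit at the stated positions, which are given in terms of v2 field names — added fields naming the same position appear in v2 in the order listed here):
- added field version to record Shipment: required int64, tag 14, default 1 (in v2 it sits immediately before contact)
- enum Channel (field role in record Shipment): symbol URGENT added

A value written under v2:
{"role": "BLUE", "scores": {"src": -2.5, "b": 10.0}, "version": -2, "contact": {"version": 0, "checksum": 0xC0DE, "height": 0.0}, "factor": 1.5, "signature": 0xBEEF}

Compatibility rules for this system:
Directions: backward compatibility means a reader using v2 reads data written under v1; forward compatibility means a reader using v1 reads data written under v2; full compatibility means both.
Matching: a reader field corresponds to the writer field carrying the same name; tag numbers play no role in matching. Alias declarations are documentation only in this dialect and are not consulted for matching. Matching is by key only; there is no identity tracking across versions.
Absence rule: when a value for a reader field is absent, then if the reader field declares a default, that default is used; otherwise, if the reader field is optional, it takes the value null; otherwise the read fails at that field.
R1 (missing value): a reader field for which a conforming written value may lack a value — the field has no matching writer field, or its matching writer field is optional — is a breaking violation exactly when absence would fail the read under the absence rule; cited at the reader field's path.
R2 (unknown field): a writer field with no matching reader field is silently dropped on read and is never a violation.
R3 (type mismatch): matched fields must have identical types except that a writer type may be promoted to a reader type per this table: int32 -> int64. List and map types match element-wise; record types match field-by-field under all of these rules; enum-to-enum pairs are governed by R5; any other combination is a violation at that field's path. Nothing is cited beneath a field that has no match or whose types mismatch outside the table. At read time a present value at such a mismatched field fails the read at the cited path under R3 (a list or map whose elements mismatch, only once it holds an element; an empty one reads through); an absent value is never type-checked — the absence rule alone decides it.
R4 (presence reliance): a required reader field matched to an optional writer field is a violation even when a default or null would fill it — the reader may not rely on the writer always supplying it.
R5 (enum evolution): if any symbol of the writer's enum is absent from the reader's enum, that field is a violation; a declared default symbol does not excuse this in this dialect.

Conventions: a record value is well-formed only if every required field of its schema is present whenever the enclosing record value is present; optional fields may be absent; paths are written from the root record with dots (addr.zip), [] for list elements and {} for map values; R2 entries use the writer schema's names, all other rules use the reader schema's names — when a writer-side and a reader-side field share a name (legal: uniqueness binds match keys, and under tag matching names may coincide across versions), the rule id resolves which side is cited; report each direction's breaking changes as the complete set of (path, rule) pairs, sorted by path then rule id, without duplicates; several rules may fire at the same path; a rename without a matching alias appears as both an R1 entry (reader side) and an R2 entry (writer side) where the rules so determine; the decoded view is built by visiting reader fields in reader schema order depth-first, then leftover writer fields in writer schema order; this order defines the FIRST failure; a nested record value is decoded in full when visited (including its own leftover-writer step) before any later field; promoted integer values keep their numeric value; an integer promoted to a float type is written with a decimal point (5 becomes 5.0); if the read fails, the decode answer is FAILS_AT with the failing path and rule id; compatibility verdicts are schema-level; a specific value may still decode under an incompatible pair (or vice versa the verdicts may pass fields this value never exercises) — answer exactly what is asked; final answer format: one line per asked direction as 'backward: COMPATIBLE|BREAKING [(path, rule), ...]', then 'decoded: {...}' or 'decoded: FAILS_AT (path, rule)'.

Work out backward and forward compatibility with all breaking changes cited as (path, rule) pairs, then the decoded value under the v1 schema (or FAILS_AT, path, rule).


backward: COMPATIBLE []; forward: BREAKING [(role, R5)]; decoded: {"role": "BLUE", "scores": {"src": -2.5, "b": 10.0}, "contact": {"version": 0, "checksum": 0xC0DE, "height": 0.0}, "factor": 1.5, "signature": 0xBEEF}

arrows below run writer -> reader for Shipment
checking backward for Shipment: reader v2 against writer v1:
  writer optional, Channel -> Channel: reader role maps from writer role
  writer required, map<string, float64> -> map<string, float64>: reader scores maps from writer scores
  version: no writer-side match
  writer required, Audit -> Audit: reader contact maps from writer contact
  writer optional, float64 -> float64: reader factor maps from writer factor
  writer required, bytes -> bytes: reader signature maps from writer signature
  writer required, int64 -> int64: reader contact.version maps from writer contact.version
  writer required, bytes -> bytes: reader contact.checksum maps from writer contact.checksum
  writer optional, float32 -> float32: reader contact.height maps from writer contact.height
  => backward verdict for Shipment: COMPATIBLE, no violations
checking forward for Shipment: reader v1 against writer v2:
  writer optional, Channel -> Channel: reader role maps from writer role
  writer required, map<string, float64> -> map<string, float64>: reader scores maps from writer scores
  writer required, Audit -> Audit: reader contact maps from writer contact
  writer optional, float64 -> float64: reader factor maps from writer factor
  writer required, bytes -> bytes: reader signature maps from writer signature
  leftover writer field: version
  writer required, int64 -> int64: reader contact.version maps from writer contact.version
  writer required, bytes -> bytes: reader contact.checksum maps from writer contact.checksum
  writer optional, float32 -> float32: reader contact.height maps from writer contact.height
  violation R5 at role
  => 1 violation(s): forward is BREAKING for Shipment
decoding the Shipment value with the v1 reader:
  role := "BLUE"
  scores := {"src": -2.5, "b": 10.0}
  contact.version := 0
  contact.checksum := 0xC0DE
  contact.height := 0.0
  factor := 1.5
  signature := 0xBEEF
  writer version: unmatched, discarded
  => decoded: {"role": "BLUE", "scores": {"src": -2.5, "b": 10.0}, "contact": {"version": 0, "checksum": 0xC0DE, "height": 0.0}, "factor": 1.5, "signature": 0xBEEF}


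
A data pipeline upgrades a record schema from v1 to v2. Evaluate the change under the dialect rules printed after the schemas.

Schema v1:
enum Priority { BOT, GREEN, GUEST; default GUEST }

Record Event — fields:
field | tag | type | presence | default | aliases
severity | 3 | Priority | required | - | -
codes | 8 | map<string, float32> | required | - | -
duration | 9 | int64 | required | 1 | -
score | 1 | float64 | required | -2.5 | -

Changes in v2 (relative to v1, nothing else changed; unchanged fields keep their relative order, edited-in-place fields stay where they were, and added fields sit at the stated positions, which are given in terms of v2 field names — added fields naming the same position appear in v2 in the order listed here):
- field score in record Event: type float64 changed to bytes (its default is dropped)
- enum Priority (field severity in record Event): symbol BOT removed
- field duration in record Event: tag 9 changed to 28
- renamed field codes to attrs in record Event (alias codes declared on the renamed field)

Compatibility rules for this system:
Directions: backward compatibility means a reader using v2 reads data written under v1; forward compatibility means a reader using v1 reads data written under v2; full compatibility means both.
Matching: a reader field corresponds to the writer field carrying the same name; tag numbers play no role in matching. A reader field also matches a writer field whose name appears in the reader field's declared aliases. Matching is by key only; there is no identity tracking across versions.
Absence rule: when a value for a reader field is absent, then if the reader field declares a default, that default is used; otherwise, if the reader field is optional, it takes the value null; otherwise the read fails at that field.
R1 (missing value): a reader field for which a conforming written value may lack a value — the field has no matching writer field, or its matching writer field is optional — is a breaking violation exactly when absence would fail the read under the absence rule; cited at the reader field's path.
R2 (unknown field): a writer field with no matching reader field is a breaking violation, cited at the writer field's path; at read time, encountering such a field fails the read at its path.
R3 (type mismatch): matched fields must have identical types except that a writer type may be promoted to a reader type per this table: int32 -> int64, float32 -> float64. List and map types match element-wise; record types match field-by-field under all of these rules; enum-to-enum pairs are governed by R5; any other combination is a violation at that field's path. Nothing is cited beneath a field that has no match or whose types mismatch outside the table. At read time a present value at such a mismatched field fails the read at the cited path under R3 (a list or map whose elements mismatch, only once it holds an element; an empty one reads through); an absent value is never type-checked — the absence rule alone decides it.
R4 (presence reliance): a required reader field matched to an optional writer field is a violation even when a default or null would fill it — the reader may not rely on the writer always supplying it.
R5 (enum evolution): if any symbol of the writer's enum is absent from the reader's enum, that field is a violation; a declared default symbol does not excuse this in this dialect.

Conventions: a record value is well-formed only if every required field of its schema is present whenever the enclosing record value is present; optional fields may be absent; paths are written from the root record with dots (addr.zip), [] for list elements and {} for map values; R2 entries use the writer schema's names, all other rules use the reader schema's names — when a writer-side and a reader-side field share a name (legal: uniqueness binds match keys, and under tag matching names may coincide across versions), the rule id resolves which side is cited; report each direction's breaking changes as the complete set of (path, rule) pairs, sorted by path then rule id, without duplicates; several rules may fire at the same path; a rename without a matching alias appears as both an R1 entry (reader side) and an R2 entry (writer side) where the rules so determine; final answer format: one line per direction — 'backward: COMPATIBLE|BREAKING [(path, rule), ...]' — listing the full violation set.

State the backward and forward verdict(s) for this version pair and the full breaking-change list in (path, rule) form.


in Event below, arrows point writer -> reader
backward pass over Event, reader schema v2, writer schema v1:
  severity <- severity (Priority -> Priority, writer required)
  attrs <- codes (map<string, float32> -> map<string, float32>, writer required)
  duration <- duration (int64 -> int64, writer required)
  score <- score (float64 -> bytes, writer required)
  R3 fires at score
  R5 fires at severity
  => backward: BREAKING (2)
forward pass over Event, reader schema v1, writer schema v2:
  severity <- severity (Priority -> Priority, writer required)
  no writer field matches reader codes
  duration <- duration (int64 -> int64, writer required)
  score <- score (bytes -> float64, writer required)
  attrs (writer side), unknown to reader
  R2 fires at attrs
  R1 fires at codes
  R3 fires at score
  => forward: BREAKING (3)

backward: BREAKING [(score, R3), (severity, R5)]; forward: BREAKING [(attrs, R2), (codes, R1), (score, R3)]


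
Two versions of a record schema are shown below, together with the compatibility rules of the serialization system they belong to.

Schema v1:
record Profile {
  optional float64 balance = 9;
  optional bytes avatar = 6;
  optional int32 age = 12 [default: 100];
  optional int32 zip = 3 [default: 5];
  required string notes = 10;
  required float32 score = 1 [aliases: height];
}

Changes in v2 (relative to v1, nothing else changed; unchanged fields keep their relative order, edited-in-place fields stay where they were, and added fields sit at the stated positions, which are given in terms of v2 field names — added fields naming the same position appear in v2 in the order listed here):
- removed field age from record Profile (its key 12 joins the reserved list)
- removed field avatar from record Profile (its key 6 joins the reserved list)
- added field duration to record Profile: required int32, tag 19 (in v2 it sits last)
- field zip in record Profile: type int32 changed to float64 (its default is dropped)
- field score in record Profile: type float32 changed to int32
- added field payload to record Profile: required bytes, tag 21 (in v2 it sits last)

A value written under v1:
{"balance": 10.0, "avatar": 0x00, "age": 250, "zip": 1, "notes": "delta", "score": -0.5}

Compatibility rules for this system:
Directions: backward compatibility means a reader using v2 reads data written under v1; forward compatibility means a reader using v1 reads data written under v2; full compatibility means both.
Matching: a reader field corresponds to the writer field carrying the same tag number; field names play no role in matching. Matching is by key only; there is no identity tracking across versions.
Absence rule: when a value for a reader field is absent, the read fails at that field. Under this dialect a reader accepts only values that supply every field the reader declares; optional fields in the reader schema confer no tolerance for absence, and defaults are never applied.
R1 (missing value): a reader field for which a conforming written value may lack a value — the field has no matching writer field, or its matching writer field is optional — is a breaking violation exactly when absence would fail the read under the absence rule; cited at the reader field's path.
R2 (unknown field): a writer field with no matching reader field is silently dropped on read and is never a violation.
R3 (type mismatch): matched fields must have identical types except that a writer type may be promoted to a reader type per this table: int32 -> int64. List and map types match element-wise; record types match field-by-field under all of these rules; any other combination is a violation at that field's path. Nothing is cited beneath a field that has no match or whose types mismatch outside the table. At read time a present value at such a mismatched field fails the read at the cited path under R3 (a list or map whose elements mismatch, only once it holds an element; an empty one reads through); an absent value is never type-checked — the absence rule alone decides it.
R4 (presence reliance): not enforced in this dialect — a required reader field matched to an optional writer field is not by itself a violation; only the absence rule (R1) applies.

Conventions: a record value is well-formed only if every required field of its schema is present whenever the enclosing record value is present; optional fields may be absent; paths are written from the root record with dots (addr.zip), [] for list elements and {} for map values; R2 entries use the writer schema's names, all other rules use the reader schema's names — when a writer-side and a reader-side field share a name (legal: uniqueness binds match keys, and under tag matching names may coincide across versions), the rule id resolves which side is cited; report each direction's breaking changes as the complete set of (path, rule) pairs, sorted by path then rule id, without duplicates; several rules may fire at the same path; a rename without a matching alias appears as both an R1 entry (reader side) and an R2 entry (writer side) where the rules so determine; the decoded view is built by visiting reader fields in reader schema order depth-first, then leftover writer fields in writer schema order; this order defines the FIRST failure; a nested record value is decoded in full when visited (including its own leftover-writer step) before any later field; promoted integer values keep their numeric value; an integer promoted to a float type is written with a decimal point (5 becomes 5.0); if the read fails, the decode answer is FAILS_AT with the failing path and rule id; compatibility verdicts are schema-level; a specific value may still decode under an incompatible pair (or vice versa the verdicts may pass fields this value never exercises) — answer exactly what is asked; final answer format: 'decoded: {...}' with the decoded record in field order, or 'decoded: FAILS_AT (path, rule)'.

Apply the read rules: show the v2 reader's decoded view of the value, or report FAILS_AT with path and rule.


decoded: FAILS_AT (zip, R3)

in Profile below, arrows point writer -> reader
decoding the Profile value with the v2 reader:
  balance := 10.0
  read fails at zip under R3
  => FAILS_AT (zip, R3)
the other Profile changes do not affect what is asked:
  removed field age from record Profile (its key 12 joins the reserved list) -> matters for Profile compatibility verdicts, not for this value's decode
  removed field avatar from record Profile (its key 6 joins the reserved list) -> matters for Profile compatibility verdicts, not for this value's decode
  added field duration to record Profile: required int32, tag 19 (in v2 it sits last) -> matters for Profile compatibility verdicts, not for this value's decode
  field score in record Profile: type float32 changed to int32 -> matters for Profile compatibility verdicts, not for this value's decode
  added field payload to record Profile: required bytes, tag 21 (in v2 it sits last) -> matters for Profile compatibility verdicts, not for this value's decode


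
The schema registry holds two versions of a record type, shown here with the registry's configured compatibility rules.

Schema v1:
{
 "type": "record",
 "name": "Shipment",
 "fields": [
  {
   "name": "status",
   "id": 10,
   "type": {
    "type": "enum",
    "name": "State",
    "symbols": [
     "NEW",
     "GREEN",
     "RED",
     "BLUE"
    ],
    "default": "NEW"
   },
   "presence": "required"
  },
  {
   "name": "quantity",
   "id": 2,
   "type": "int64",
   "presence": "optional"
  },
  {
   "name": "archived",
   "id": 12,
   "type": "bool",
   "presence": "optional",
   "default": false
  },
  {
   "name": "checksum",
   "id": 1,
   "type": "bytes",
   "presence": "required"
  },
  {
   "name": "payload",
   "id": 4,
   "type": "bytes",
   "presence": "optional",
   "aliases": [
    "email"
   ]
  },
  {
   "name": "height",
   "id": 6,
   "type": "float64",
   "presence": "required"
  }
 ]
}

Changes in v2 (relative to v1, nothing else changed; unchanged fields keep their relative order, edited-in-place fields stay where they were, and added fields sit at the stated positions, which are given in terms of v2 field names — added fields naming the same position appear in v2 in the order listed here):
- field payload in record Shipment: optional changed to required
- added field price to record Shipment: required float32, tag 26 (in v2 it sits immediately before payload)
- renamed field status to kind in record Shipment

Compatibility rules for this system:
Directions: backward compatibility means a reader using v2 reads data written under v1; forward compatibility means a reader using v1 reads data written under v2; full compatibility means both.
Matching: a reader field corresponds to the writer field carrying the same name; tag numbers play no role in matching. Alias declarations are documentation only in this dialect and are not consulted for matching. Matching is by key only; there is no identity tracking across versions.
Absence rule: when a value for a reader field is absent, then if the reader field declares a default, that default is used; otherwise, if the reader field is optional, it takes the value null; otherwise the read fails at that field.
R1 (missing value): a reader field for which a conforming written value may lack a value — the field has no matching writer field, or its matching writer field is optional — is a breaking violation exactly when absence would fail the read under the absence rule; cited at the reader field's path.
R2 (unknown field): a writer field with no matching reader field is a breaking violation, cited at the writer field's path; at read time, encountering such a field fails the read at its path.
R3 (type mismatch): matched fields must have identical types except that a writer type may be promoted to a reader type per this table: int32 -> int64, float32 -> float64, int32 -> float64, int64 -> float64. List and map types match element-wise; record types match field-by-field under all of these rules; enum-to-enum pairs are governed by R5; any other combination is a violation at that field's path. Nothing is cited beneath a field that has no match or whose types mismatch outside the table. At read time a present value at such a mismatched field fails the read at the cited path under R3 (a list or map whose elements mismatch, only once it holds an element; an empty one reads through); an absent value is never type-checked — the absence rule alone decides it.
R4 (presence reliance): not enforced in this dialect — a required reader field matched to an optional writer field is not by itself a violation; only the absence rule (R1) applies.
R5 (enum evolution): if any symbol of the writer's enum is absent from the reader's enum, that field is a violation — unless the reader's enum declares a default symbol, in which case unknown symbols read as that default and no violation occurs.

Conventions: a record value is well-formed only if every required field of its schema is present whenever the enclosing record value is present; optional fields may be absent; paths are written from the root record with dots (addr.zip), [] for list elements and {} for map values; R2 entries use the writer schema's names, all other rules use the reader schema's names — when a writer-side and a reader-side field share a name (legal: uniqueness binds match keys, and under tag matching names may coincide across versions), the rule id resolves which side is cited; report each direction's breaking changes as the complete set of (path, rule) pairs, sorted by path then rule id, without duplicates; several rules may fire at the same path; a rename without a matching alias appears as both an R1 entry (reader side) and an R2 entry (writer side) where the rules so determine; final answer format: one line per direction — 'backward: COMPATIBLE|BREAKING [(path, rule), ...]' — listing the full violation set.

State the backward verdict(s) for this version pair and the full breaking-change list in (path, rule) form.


backward: BREAKING [(kind, R1), (payload, R1), (price, R1), (status, R2)]

arrows below run writer -> reader for Shipment
backward on Shipment — v2 reading data written by v1:
  kind: no writer match
  quantity <- quantity (int64 -> int64, writer optional)
  archived <- archived (bool -> bool, writer optional)
  checksum <- checksum (bytes -> bytes, writer required)
  price: no writer match
  payload <- payload (bytes -> bytes, writer optional)
  height <- height (float64 -> float64, writer required)
  writer status: unknown to reader
  breaking: (kind, R1)
  breaking: (payload, R1)
  breaking: (price, R1)
  breaking: (status, R2)
  => 4 violation(s): backward is BREAKING for Shipment


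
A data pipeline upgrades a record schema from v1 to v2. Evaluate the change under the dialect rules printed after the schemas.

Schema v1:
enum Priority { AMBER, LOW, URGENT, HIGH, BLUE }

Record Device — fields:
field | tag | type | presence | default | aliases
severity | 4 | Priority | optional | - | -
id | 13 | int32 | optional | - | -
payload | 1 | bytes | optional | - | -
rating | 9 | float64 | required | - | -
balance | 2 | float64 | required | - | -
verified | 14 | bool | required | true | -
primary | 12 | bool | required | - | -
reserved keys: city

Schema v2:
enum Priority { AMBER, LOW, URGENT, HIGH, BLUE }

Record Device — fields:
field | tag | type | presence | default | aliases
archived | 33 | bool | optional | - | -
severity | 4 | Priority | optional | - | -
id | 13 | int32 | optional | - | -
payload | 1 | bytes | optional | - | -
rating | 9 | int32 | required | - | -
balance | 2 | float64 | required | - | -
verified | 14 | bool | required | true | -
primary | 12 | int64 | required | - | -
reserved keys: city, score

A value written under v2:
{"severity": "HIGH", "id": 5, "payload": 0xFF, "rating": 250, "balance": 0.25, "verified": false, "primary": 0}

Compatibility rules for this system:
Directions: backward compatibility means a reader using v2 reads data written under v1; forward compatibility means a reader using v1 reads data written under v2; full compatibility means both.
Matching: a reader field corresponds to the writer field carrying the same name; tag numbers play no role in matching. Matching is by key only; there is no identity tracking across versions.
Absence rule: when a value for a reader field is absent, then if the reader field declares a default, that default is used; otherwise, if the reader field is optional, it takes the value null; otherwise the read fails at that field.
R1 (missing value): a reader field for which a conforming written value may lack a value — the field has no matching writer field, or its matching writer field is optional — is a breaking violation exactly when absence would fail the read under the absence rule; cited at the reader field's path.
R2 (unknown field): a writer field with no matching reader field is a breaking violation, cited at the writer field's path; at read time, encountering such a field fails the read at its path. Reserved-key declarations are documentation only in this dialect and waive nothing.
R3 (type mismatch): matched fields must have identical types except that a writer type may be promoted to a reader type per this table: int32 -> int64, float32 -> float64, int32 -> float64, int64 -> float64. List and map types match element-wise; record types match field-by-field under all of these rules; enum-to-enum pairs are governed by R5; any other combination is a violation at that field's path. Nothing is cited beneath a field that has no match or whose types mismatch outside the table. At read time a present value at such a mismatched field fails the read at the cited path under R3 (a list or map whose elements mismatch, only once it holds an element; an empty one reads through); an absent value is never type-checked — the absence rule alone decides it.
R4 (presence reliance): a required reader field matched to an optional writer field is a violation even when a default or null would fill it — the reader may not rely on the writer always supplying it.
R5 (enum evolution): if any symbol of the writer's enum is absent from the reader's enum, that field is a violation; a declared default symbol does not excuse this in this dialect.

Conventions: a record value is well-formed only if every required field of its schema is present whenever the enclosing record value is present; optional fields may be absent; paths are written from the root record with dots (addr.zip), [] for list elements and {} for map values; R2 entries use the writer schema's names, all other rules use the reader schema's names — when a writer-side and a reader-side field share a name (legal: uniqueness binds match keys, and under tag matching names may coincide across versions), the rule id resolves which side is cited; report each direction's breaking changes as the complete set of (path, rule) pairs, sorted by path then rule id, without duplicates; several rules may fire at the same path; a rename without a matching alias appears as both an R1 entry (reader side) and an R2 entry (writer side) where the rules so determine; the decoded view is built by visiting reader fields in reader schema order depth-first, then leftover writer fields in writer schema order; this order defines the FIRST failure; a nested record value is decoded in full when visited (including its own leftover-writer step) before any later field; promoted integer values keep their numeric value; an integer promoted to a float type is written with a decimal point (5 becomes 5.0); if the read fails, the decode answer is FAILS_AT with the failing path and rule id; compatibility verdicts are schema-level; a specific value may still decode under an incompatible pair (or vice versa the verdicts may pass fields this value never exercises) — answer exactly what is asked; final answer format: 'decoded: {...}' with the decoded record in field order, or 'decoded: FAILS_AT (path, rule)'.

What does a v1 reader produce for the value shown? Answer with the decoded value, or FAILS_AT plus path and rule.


each type pair in Device: writer, then reader
decoding the Device value with the v1 reader:
  severity := "HIGH"
  id := 5
  payload := 0xFF
  rating := 250.0 (int32 -> float64)
  balance := 0.25
  verified := false
  read fails at primary under R3
  => FAILS_AT (primary, R3)
the other Device changes do not affect what is asked:
  field rating in record Device: type float64 changed to int32 -> matters for Device compatibility verdicts, not for this value's decode
  added field archived to record Device: optional bool, tag 33 (in v2 it sits immediately before severity) -> matters for Device compatibility verdicts, not for this value's decode

decoded: FAILS_AT (primary, R3)


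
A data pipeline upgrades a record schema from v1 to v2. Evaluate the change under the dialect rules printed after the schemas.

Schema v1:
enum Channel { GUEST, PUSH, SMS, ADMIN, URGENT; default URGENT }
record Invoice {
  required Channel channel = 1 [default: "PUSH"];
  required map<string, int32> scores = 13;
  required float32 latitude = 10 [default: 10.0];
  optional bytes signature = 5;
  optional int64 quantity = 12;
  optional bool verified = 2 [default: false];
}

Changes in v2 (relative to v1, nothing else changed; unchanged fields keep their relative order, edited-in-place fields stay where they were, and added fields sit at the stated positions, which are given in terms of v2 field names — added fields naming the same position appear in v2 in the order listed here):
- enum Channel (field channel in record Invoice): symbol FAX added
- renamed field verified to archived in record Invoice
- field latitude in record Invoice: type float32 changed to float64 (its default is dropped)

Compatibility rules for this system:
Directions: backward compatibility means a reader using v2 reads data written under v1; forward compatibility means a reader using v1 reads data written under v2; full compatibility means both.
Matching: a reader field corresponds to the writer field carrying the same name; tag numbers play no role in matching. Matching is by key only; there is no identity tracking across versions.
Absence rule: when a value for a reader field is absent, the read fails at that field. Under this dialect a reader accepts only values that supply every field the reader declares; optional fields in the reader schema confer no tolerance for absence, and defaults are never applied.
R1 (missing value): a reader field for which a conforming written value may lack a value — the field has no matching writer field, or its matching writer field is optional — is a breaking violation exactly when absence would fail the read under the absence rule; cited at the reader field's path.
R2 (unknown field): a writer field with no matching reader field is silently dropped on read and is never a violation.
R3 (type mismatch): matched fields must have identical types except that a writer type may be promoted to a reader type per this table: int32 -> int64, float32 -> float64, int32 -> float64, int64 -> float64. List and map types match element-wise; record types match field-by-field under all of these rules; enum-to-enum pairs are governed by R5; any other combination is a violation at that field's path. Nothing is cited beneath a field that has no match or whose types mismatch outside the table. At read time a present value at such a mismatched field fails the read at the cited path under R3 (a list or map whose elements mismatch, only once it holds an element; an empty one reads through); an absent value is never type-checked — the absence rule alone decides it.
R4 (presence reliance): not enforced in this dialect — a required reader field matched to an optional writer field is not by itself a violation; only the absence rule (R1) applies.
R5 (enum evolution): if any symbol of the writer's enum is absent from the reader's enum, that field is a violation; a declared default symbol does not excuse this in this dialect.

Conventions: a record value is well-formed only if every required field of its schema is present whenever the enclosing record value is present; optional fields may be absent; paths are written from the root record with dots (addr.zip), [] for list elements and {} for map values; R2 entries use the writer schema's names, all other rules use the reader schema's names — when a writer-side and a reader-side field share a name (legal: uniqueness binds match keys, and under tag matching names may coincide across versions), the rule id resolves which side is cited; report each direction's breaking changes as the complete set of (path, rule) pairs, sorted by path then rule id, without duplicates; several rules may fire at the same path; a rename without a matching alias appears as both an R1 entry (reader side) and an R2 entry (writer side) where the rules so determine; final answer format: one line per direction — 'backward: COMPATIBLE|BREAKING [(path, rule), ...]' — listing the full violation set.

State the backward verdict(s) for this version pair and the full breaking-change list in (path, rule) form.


backward: BREAKING [(archived, R1), (quantity, R1), (signature, R1)]

in Invoice below, arrows point writer -> reader
backward analysis of Invoice with v2 as reader and v1 as writer:
  channel: paired with writer channel (Channel -> Channel; writer required)
  scores: paired with writer scores (map<string, int32> -> map<string, int32>; writer required)
  latitude: paired with writer latitude (float32 -> float64; writer required)
  signature: paired with writer signature (bytes -> bytes; writer optional)
  quantity: paired with writer quantity (int64 -> int64; writer optional)
  archived has no writer counterpart
  writer field verified has no reader counterpart
  breaking: (archived, R1)
  breaking: (quantity, R1)
  breaking: (signature, R1)
  backward on Invoice therefore BREAKING (3)
the other Invoice changes do not affect what is asked:
  enum Channel (field channel in record Invoice): symbol FAX added -> fires only in the forward direction of Invoice, which is not asked here
  field latitude in record Invoice: type float32 changed to float64 (its default is dropped) -> fires only in the forward direction of Invoice, which is not asked here
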